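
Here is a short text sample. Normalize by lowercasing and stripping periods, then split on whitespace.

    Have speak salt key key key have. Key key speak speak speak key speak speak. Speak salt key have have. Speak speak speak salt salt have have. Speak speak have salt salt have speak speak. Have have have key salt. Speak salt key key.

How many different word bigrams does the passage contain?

16

44 tokens → 43 bigram windows in total.
Repeated bigrams (each contributes count−1 duplicates):
  speak speak: 8
  have have: 4
  have speak: 4
  key key: 4
  speak salt: 4
  salt key: 3
  have key: 2
  key have: 2
  … (4 more repeated)
27 duplicate windows → 43 − 27 = 16 distinct.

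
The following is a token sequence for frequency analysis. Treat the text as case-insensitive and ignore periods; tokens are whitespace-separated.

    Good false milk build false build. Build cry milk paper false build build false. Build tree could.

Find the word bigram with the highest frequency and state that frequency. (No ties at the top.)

Bigram frequencies (highest first):
  false build: 3
  build false: 2
  build build: 2
  good false: 1
  false milk: 1
  milk build: 1
  … (6 more, each ≤ 1)

"false build", 3 times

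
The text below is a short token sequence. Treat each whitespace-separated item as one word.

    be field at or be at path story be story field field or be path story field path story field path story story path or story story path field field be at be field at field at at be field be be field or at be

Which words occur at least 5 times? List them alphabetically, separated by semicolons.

Unigram counts meeting the condition (at least 5 times):
  at: 7
  be: 10
  field: 11
  path: 6
  story: 8

at; be; field; path; story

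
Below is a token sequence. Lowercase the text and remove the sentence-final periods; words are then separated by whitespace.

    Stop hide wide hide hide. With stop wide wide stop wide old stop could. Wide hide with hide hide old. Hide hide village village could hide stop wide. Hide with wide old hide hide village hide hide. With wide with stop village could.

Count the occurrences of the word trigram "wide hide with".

2

Scanning the 41 overlapping trigram windows for "wide hide with":
  position 15–17: wide hide with
  position 28–30: wide hide with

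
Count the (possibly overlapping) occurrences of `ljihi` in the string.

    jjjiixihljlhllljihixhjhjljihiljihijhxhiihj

Sliding a length-5 window over the 42 characters (38 positions):
  position 15–19: ljihi
  position 25–29: ljihi
  position 30–34: ljihi

3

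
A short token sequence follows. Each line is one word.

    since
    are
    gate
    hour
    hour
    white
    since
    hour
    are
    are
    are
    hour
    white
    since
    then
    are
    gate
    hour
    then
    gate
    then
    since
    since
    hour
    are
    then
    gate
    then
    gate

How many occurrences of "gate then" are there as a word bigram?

2

Scanning the 28 overlapping bigram windows for "gate then":
  position 20–21: gate then
  position 27–28: gate then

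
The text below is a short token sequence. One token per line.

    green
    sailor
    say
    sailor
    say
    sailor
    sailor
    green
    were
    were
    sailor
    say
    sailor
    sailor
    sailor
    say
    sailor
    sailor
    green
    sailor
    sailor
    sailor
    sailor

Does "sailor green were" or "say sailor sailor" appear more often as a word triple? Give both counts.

"sailor green were": 1 occurrence
"say sailor sailor": 3 occurrences

"say sailor sailor" (3 vs 1)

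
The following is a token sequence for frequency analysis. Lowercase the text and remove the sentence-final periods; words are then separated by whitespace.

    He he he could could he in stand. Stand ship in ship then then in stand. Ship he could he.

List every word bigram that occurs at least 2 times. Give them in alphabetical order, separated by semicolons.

Bigram counts meeting the condition (at least 2 times):
  could he: 2
  he could: 2
  he he: 2
  in stand: 2
  stand ship: 2

could he; he could; he he; in stand; stand ship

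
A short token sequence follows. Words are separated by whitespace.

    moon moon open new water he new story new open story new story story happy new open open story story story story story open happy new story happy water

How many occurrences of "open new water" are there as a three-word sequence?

Scanning the 27 overlapping trigram windows for "open new water":
  position 3–5: open new water

1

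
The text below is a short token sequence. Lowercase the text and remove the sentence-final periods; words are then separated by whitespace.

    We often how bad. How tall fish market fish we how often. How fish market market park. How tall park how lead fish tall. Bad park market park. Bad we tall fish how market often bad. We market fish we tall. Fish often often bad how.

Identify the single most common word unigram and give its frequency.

Unigram frequencies (highest first):
  how: 8
  fish: 7
  market: 6
  we: 5
  often: 5
  bad: 5
  … (3 more, each ≤ 5)

"how", 8 times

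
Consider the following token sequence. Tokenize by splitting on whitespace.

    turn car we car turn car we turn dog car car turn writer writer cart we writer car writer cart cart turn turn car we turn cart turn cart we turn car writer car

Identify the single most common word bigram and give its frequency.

"turn car", 4 times

Bigram frequencies (highest first):
  turn car: 4
  car we: 3
  we turn: 3
  car turn: 2
  writer cart: 2
  cart we: 2
  … (13 more, each ≤ 2)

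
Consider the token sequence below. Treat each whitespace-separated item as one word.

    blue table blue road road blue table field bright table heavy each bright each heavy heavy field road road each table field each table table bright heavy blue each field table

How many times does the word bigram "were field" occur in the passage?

Scanning the 30 overlapping bigram windows for "were field":
  (none found)

0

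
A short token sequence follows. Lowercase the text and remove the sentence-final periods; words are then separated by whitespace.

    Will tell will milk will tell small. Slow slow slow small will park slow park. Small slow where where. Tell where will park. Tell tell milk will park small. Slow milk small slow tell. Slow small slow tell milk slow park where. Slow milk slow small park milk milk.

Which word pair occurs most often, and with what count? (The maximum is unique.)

Bigram frequencies (highest first):
  small slow: 5
  slow small: 3
  will park: 3
  will tell: 2
  milk will: 2
  slow slow: 2
  … (25 more, each ≤ 2)

"small slow", 5 times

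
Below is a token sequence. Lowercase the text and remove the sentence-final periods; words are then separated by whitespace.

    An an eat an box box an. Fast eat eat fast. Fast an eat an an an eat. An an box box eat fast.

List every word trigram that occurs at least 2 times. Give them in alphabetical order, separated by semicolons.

an an eat; an box box; an eat an; eat an an

Trigram counts meeting the condition (at least 2 times):
  an an eat: 2
  an box box: 2
  an eat an: 3
  eat an an: 2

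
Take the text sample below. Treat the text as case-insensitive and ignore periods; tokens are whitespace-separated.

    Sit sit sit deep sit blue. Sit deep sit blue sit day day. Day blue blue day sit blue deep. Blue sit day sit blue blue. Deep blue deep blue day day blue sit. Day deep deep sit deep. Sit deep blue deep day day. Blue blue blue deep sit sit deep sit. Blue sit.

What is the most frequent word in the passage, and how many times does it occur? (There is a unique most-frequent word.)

Unigram frequencies (highest first):
  sit: 17
  blue: 16
  deep: 12
  day: 10

"sit", 17 times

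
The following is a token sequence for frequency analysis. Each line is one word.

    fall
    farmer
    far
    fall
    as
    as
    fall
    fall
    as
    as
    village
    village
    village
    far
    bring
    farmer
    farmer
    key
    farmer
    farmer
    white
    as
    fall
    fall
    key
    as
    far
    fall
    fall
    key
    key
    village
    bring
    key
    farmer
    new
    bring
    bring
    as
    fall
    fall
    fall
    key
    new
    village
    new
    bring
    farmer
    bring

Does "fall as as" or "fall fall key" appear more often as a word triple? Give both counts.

"fall as as": 2 occurrences
"fall fall key": 3 occurrences

"fall fall key" (3 vs 2)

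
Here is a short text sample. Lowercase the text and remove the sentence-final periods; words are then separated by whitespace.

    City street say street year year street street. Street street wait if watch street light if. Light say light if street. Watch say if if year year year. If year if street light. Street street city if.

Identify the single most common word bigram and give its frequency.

"street street", 4 times

Bigram frequencies (highest first):
  street street: 4
  year year: 3
  street light: 2
  light if: 2
  if street: 2
  if year: 2
  … (20 more, each ≤ 2)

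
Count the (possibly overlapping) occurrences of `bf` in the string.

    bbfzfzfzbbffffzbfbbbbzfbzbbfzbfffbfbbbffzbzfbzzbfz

8

Sliding a length-2 window over the 50 characters (49 positions):
  position 2–3: bf
  position 10–11: bf
  position 16–17: bf
  position 27–28: bf
  position 30–31: bf
  position 34–35: bf
  position 38–39: bf
  position 48–49: bf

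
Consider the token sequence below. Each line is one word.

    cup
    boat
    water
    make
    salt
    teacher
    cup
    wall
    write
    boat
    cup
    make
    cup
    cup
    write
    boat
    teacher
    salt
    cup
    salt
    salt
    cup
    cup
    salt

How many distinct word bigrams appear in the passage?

19

24 tokens → 23 bigram windows in total.
Repeated bigrams (each contributes count−1 duplicates):
  cup cup: 2
  cup salt: 2
  salt cup: 2
  write boat: 2
4 duplicate windows → 23 − 4 = 19 distinct.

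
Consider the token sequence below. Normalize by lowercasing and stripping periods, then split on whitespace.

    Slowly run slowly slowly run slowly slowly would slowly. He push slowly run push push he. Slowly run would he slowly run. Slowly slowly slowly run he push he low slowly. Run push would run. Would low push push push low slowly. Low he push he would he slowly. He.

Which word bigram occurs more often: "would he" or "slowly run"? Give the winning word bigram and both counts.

"would he": 2 occurrences
"slowly run": 7 occurrences

"slowly run" (7 vs 2)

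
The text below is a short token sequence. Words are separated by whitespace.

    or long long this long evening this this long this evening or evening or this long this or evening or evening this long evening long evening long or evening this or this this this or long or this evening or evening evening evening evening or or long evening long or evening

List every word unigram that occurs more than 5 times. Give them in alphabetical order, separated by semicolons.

Unigram counts meeting the condition (more than 5 times):
  evening: 15
  long: 11
  or: 13
  this: 12

evening; long; or; this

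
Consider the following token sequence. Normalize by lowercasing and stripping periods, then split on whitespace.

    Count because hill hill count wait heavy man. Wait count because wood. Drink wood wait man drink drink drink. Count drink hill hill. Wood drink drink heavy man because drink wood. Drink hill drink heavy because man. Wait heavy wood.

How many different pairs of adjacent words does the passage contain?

27

40 tokens → 39 bigram windows in total.
Repeated bigrams (each contributes count−1 duplicates):
  drink drink: 3
  wood drink: 3
  count because: 2
  drink heavy: 2
  drink hill: 2
  drink wood: 2
  heavy man: 2
  hill hill: 2
  … (2 more repeated)
12 duplicate windows → 39 − 12 = 27 distinct.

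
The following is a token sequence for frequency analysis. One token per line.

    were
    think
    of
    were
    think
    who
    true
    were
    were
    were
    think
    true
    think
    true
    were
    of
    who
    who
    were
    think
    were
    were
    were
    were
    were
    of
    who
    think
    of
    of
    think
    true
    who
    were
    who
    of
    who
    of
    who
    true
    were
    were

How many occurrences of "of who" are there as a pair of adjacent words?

4

Scanning the 41 overlapping bigram windows for "of who":
  position 16–17: of who
  position 26–27: of who
  position 36–37: of who
  position 38–39: of who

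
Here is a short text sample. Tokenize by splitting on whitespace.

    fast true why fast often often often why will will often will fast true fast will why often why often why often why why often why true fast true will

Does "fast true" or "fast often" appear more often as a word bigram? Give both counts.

"fast true": 3 occurrences
"fast often": 1 occurrence

"fast true" (3 vs 1)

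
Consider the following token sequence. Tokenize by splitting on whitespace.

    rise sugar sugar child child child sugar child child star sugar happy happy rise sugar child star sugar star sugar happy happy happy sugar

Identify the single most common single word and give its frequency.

"sugar", 8 times

Unigram frequencies (highest first):
  sugar: 8
  child: 6
  happy: 5
  star: 3
  rise: 2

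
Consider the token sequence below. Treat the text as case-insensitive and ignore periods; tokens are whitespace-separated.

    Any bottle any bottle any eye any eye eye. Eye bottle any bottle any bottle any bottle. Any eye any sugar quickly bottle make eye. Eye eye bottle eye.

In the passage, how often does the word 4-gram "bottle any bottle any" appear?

Scanning the 26 overlapping 4-gram windows for "bottle any bottle any":
  position 2–5: bottle any bottle any
  position 11–14: bottle any bottle any
  position 13–16: bottle any bottle any
  position 15–18: bottle any bottle any

4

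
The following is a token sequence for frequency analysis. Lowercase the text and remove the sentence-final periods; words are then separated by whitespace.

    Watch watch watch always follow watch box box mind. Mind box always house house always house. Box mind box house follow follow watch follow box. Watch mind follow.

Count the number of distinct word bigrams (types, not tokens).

28 tokens → 27 bigram windows in total.
Repeated bigrams (each contributes count−1 duplicates):
  always house: 2
  box mind: 2
  follow watch: 2
  mind box: 2
  watch watch: 2
5 duplicate windows → 27 − 5 = 22 distinct.

22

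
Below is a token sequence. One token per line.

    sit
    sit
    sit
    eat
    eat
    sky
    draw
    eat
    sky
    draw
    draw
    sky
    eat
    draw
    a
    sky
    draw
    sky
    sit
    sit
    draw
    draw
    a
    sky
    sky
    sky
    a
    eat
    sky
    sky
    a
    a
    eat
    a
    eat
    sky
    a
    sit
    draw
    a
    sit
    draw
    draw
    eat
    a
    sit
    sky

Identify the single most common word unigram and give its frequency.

Unigram frequencies (highest first):
  sky: 12
  draw: 10
  a: 9
  sit: 8
  eat: 8

"sky", 12 times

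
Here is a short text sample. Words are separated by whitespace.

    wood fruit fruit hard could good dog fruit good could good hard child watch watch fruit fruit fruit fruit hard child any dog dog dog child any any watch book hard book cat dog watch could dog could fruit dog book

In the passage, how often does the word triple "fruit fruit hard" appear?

Scanning the 39 overlapping trigram windows for "fruit fruit hard":
  position 2–4: fruit fruit hard
  position 18–20: fruit fruit hard

2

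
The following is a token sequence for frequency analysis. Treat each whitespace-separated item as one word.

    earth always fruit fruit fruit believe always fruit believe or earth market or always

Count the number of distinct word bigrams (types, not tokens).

10

14 tokens → 13 bigram windows in total.
Repeated bigrams (each contributes count−1 duplicates):
  always fruit: 2
  fruit believe: 2
  fruit fruit: 2
3 duplicate windows → 13 − 3 = 10 distinct.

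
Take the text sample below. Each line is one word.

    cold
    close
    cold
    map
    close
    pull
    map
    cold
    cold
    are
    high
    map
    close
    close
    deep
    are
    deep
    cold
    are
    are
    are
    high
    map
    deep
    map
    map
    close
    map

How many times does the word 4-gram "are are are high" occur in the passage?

1

Scanning the 25 overlapping 4-gram windows for "are are are high":
  position 19–22: are are are high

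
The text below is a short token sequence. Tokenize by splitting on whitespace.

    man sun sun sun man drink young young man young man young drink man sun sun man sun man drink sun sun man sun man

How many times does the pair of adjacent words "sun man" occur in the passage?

Scanning the 24 overlapping bigram windows for "sun man":
  position 4–5: sun man
  position 16–17: sun man
  position 18–19: sun man
  position 22–23: sun man
  position 24–25: sun man

5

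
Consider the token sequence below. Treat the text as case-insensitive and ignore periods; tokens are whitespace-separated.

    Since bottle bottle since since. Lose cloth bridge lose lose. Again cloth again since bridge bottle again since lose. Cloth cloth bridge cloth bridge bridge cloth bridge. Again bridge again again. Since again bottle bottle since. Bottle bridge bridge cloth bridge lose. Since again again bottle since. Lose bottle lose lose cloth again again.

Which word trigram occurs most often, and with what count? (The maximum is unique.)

"bridge cloth bridge", 3 times

Trigram frequencies (highest first):
  bridge cloth bridge: 3
  bottle bottle since: 2
  since lose cloth: 2
  cloth bridge lose: 2
  bridge bridge cloth: 2
  since bottle bottle: 1
  … (40 more, each ≤ 1)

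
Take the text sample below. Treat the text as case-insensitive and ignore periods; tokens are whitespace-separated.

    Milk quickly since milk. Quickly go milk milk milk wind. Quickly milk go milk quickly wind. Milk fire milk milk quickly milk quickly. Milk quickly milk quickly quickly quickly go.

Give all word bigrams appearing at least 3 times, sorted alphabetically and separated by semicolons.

Bigram counts meeting the condition (at least 3 times):
  milk milk: 3
  milk quickly: 7
  quickly milk: 4

milk milk; milk quickly; quickly milk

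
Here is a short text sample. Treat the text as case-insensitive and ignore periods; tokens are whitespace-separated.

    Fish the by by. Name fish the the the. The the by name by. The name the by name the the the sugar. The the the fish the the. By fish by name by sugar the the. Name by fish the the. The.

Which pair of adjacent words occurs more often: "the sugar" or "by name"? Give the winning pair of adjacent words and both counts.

"the sugar": 1 occurrence
"by name": 4 occurrences

"by name" (4 vs 1)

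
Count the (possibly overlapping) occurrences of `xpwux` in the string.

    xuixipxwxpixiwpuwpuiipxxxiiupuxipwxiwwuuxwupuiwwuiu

0

Sliding a length-5 window over the 51 characters (47 positions):
  (no match at any position)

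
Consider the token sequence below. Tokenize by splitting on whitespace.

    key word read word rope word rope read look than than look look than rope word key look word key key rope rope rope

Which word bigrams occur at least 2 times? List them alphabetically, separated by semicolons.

Bigram counts meeting the condition (at least 2 times):
  look than: 2
  rope rope: 2
  rope word: 2
  word key: 2
  word rope: 2

look than; rope rope; rope word; word key; word rope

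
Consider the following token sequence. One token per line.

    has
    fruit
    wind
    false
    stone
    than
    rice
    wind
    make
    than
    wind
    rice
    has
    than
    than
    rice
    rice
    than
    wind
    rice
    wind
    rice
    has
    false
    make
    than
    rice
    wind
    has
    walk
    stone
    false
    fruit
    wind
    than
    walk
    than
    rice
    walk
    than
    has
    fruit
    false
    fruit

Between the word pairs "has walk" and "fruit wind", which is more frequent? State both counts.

"fruit wind" (2 vs 1)

"has walk": 1 occurrence
"fruit wind": 2 occurrences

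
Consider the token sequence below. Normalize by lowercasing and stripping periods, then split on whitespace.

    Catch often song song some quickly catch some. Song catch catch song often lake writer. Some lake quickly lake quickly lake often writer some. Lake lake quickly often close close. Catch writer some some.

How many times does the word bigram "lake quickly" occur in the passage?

3

Scanning the 33 overlapping bigram windows for "lake quickly":
  position 17–18: lake quickly
  position 19–20: lake quickly
  position 26–27: lake quickly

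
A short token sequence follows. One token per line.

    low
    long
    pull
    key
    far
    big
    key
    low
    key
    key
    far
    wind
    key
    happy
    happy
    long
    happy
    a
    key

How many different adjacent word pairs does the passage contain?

17

19 tokens → 18 bigram windows in total.
Repeated bigrams (each contributes count−1 duplicates):
  key far: 2
1 duplicate windows → 18 − 1 = 17 distinct.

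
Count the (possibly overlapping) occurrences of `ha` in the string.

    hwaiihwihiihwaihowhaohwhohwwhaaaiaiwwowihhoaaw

Sliding a length-2 window over the 46 characters (45 positions):
  position 19–20: ha
  position 29–30: ha

2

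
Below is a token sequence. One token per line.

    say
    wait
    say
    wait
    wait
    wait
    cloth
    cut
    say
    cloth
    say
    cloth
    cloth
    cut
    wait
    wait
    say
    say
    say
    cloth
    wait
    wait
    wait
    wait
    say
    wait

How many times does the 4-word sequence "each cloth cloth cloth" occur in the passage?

0

Scanning the 23 overlapping 4-gram windows for "each cloth cloth cloth":
  (none found)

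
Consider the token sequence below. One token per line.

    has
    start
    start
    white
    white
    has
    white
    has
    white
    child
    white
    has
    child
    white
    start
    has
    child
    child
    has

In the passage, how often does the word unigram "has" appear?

Scanning the 19 tokens for "has":
  position 1: has
  position 6: has
  position 8: has
  position 12: has
  position 16: has
  position 19: has

6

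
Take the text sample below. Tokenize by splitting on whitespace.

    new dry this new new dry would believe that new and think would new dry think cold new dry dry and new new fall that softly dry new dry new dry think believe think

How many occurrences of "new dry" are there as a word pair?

6

Scanning the 33 overlapping bigram windows for "new dry":
  position 1–2: new dry
  position 5–6: new dry
  position 14–15: new dry
  position 18–19: new dry
  position 28–29: new dry
  position 30–31: new dry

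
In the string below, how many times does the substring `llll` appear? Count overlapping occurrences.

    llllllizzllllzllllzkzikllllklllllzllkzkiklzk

Sliding a length-4 window over the 44 characters (41 positions):
  position 1–4: llll
  position 2–5: llll
  position 3–6: llll
  position 10–13: llll
  position 15–18: llll
  position 24–27: llll
  position 29–32: llll
  position 30–33: llll

8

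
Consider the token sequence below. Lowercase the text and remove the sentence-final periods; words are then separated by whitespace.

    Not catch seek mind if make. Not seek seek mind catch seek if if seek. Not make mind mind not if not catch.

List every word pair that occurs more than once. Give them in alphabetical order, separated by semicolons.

Bigram counts meeting the condition (more than once):
  catch seek: 2
  not catch: 2
  seek mind: 2

catch seek; not catch; seek mind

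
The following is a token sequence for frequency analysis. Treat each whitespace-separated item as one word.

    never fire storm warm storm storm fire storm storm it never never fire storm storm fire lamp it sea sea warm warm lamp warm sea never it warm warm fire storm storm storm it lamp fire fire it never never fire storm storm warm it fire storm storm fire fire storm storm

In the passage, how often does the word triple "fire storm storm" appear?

Scanning the 50 overlapping trigram windows for "fire storm storm":
  position 7–9: fire storm storm
  position 13–15: fire storm storm
  position 30–32: fire storm storm
  position 41–43: fire storm storm
  position 46–48: fire storm storm
  position 50–52: fire storm storm

6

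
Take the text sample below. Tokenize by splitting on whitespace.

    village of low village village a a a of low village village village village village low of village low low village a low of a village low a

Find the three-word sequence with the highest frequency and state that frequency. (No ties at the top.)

Trigram frequencies (highest first):
  village village village: 3
  of low village: 2
  low village village: 2
  village of low: 1
  village village a: 1
  village a a: 1
  … (16 more, each ≤ 1)

"village village village", 3 times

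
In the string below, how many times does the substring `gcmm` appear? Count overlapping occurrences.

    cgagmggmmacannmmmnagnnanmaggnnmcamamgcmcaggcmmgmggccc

1

Sliding a length-4 window over the 53 characters (50 positions):
  position 43–46: gcmm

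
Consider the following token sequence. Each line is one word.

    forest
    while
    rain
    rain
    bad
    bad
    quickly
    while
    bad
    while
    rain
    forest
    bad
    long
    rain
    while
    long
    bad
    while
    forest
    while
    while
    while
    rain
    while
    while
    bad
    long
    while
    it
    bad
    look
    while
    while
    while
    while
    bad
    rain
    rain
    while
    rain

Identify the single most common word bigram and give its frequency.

Bigram frequencies (highest first):
  while while: 6
  while rain: 4
  while bad: 3
  rain while: 3
  forest while: 2
  rain rain: 2
  … (18 more, each ≤ 2)

"while while", 6 times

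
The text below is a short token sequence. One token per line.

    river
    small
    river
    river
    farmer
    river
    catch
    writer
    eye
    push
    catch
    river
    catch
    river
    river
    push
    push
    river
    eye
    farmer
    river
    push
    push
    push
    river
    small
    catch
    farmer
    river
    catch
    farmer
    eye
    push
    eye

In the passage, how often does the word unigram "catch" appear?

Scanning the 34 tokens for "catch":
  position 7: catch
  position 11: catch
  position 13: catch
  position 27: catch
  position 30: catch

5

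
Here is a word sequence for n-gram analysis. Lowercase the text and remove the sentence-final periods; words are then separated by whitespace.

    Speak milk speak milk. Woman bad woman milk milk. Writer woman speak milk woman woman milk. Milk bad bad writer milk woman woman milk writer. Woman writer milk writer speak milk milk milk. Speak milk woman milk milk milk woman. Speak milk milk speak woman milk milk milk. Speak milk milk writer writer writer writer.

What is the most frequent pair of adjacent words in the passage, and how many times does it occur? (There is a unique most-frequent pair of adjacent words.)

Bigram frequencies (highest first):
  milk milk: 10
  speak milk: 7
  milk woman: 5
  woman milk: 5
  milk speak: 4
  milk writer: 4
  … (13 more, each ≤ 3)

"milk milk", 10 times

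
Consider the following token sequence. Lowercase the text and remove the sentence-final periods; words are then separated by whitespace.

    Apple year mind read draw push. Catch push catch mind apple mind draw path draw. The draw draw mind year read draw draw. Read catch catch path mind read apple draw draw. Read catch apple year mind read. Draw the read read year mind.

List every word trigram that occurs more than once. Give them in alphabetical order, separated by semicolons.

apple year mind; draw draw read; draw read catch; mind read draw; year mind read

Trigram counts meeting the condition (more than once):
  apple year mind: 2
  draw draw read: 2
  draw read catch: 2
  mind read draw: 2
  year mind read: 2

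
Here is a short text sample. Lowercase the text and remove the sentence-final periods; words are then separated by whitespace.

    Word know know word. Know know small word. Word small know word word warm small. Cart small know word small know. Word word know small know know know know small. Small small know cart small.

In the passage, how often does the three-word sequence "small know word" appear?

3

Scanning the 33 overlapping trigram windows for "small know word":
  position 10–12: small know word
  position 17–19: small know word
  position 20–22: small know word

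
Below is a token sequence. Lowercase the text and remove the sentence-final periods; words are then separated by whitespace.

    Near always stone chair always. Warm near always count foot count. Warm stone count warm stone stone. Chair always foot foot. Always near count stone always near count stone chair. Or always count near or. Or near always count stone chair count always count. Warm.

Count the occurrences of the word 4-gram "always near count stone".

Scanning the 42 overlapping 4-gram windows for "always near count stone":
  position 22–25: always near count stone
  position 26–29: always near count stone

2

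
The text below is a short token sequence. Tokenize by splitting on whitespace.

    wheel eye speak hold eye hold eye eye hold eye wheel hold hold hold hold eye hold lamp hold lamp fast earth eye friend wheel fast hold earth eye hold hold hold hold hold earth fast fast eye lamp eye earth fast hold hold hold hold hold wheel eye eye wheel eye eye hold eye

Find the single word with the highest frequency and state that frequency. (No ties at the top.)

"hold", 21 times

Unigram frequencies (highest first):
  hold: 21
  eye: 15
  wheel: 5
  fast: 5
  earth: 4
  lamp: 3
  … (2 more, each ≤ 1)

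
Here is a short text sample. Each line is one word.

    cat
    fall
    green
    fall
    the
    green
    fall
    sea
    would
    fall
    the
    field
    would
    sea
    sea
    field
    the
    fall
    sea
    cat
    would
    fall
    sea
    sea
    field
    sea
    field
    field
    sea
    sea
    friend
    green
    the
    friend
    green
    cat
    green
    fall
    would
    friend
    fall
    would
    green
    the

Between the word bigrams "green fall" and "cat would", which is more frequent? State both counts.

"green fall" (3 vs 1)

"green fall": 3 occurrences
"cat would": 1 occurrence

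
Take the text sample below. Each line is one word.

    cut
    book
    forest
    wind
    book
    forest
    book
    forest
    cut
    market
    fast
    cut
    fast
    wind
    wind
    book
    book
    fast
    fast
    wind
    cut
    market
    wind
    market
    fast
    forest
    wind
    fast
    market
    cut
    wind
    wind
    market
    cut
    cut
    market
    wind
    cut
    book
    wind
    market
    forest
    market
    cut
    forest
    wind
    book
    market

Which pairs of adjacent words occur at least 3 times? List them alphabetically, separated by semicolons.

Bigram counts meeting the condition (at least 3 times):
  book forest: 3
  cut market: 3
  forest wind: 3
  market cut: 3
  wind book: 3
  wind market: 3

book forest; cut market; forest wind; market cut; wind book; wind market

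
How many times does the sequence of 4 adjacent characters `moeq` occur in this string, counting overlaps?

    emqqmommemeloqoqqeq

Sliding a length-4 window over the 19 characters (16 positions):
  (no match at any position)

0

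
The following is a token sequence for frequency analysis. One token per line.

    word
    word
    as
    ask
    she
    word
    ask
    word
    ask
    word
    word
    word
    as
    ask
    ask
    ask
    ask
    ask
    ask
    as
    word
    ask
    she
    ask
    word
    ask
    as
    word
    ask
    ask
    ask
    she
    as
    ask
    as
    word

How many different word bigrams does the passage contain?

12

36 tokens → 35 bigram windows in total.
Repeated bigrams (each contributes count−1 duplicates):
  ask ask: 7
  word ask: 5
  as ask: 3
  as word: 3
  ask as: 3
  ask she: 3
  ask word: 3
  word word: 3
  … (1 more repeated)
23 duplicate windows → 35 − 23 = 12 distinct.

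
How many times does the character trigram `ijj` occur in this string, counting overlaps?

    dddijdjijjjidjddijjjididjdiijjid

3

Sliding a length-3 window over the 32 characters (30 positions):
  position 8–10: ijj
  position 17–19: ijj
  position 28–30: ijj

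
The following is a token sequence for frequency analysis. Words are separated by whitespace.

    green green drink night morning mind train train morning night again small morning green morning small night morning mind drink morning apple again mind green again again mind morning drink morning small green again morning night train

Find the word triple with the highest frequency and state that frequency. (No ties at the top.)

"night morning mind", 2 times

Trigram frequencies (highest first):
  night morning mind: 2
  green green drink: 1
  green drink night: 1
  drink night morning: 1
  morning mind train: 1
  mind train train: 1
  … (28 more, each ≤ 1)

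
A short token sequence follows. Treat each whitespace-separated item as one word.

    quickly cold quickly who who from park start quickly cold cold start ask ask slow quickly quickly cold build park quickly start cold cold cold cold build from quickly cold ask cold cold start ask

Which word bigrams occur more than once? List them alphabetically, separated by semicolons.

cold build; cold cold; cold start; quickly cold; start ask

Bigram counts meeting the condition (more than once):
  cold build: 2
  cold cold: 5
  cold start: 2
  quickly cold: 4
  start ask: 2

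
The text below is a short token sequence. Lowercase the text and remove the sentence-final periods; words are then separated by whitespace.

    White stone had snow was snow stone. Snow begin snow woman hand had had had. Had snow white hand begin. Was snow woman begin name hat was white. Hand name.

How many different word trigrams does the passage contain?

27

30 tokens → 28 trigram windows in total.
Repeated trigrams (each contributes count−1 duplicates):
  had had had: 2
1 duplicate windows → 28 − 1 = 27 distinct.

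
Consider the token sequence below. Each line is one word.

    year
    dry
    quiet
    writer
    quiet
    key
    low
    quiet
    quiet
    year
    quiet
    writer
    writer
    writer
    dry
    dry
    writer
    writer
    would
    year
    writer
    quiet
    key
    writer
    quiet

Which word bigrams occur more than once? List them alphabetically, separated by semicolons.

Bigram counts meeting the condition (more than once):
  quiet key: 2
  quiet writer: 2
  writer quiet: 3
  writer writer: 3

quiet key; quiet writer; writer quiet; writer writer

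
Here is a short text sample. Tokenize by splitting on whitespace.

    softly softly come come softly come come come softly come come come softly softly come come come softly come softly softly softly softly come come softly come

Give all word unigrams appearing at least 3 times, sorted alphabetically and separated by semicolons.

come; softly

Unigram counts meeting the condition (at least 3 times):
  come: 15
  softly: 12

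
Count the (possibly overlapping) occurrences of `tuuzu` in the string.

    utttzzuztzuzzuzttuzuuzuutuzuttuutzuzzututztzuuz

Sliding a length-5 window over the 47 characters (43 positions):
  (no match at any position)

0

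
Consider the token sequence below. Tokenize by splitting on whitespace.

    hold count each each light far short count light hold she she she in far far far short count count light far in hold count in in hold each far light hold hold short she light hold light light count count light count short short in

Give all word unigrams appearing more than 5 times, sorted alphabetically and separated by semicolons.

count; far; hold; light

Unigram counts meeting the condition (more than 5 times):
  count: 8
  far: 6
  hold: 7
  light: 8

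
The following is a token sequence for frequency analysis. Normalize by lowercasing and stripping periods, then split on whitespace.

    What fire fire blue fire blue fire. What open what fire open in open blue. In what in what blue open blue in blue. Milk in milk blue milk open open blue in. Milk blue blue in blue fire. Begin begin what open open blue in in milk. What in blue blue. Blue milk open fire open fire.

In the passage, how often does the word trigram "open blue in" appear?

Scanning the 56 overlapping trigram windows for "open blue in":
  position 14–16: open blue in
  position 21–23: open blue in
  position 31–33: open blue in
  position 44–46: open blue in

4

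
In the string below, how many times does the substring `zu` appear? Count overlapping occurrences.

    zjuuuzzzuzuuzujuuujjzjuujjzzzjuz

Sliding a length-2 window over the 32 characters (31 positions):
  position 8–9: zu
  position 10–11: zu
  position 13–14: zu

3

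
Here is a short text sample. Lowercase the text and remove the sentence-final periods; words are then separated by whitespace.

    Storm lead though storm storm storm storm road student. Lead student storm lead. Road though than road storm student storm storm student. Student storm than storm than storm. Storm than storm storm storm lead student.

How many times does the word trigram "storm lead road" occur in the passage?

1

Scanning the 33 overlapping trigram windows for "storm lead road":
  position 12–14: storm lead road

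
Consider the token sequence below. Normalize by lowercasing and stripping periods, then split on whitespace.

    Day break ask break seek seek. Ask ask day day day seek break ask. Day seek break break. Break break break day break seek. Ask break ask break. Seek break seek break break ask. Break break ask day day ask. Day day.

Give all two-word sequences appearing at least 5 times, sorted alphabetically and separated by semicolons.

break ask; break break

Bigram counts meeting the condition (at least 5 times):
  break ask: 5
  break break: 6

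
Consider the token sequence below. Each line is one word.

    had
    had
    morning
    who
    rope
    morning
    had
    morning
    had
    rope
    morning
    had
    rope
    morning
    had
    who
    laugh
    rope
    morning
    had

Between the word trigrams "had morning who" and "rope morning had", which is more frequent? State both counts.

"had morning who": 1 occurrence
"rope morning had": 4 occurrences

"rope morning had" (4 vs 1)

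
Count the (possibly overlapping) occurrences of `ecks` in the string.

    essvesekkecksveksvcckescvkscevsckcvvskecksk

2

Sliding a length-4 window over the 43 characters (40 positions):
  position 10–13: ecks
  position 39–42: ecks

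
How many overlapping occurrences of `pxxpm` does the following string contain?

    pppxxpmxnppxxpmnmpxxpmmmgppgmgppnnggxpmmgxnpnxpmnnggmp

3

Sliding a length-5 window over the 54 characters (50 positions):
  position 3–7: pxxpm
  position 11–15: pxxpm
  position 18–22: pxxpm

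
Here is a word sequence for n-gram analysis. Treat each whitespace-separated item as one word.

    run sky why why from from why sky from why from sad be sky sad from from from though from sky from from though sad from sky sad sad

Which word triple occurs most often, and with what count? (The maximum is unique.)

Trigram frequencies (highest first):
  from from though: 2
  run sky why: 1
  sky why why: 1
  why why from: 1
  why from from: 1
  from from why: 1
  … (20 more, each ≤ 1)

"from from though", 2 times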